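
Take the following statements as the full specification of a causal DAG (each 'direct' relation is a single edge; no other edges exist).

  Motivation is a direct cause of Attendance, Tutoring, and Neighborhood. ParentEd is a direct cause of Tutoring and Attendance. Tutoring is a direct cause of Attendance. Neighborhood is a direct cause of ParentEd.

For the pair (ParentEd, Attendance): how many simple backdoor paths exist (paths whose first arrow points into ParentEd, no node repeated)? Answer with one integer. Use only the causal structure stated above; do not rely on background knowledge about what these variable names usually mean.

A backdoor path from ParentEd to Attendance is any simple undirected path whose first edge points into ParentEd (i.e. leaves ParentEd via a parent).
Parents of ParentEd: {Neighborhood}.
Enumerating:
  P1: ParentEd <- Neighborhood <- Motivation -> Tutoring -> Attendance
  P2: ParentEd <- Neighborhood <- Motivation -> Attendance
That exhausts the simple backdoor paths. Count: 2.

2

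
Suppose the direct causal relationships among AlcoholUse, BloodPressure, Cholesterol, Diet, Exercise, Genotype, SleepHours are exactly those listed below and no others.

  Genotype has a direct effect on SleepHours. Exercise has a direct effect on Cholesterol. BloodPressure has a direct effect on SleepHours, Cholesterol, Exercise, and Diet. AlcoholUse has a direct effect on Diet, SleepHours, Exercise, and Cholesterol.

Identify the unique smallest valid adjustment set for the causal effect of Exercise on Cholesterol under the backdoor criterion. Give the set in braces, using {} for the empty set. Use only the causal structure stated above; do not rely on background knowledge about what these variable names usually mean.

{AlcoholUse, BloodPressure}

Variables eligible for adjustment (non-descendants of Exercise, excluding Exercise and Cholesterol): {AlcoholUse, BloodPressure, Diet, Genotype, SleepHours}.
Backdoor paths from Exercise to Cholesterol:
  P1: Exercise <- BloodPressure -> SleepHours <- AlcoholUse -> Cholesterol
  P2: Exercise <- BloodPressure -> Cholesterol
  P3: Exercise <- BloodPressure -> Diet <- AlcoholUse -> Cholesterol
  P4: Exercise <- AlcoholUse -> SleepHours <- BloodPressure -> Cholesterol
  P5: Exercise <- AlcoholUse -> Cholesterol
  P6: Exercise <- AlcoholUse -> Diet <- BloodPressure -> Cholesterol
The empty set is not sufficient: P2 (Exercise <- BloodPressure -> Cholesterol) has no collider blocking it and no conditioned non-collider, so it is open.
Try {AlcoholUse, BloodPressure}:
  P1: blocked at fork node BloodPressure ∈ conditioning set.
  P2: blocked at fork node BloodPressure ∈ conditioning set.
  P3: blocked at fork node BloodPressure ∈ conditioning set.
  P4: blocked at fork node AlcoholUse ∈ conditioning set.
  P5: blocked at fork node AlcoholUse ∈ conditioning set.
  P6: blocked at fork node AlcoholUse ∈ conditioning set.
{AlcoholUse, BloodPressure} contains no descendant of Exercise and blocks every backdoor path.
Every element of {AlcoholUse, BloodPressure} is needed (dropping AlcoholUse leaves P5 open; dropping BloodPressure leaves P2 open), so no proper subset is valid.
Among all size-2 subsets of the eligible variables, only {AlcoholUse, BloodPressure} blocks every backdoor path, so it is the unique smallest valid adjustment set.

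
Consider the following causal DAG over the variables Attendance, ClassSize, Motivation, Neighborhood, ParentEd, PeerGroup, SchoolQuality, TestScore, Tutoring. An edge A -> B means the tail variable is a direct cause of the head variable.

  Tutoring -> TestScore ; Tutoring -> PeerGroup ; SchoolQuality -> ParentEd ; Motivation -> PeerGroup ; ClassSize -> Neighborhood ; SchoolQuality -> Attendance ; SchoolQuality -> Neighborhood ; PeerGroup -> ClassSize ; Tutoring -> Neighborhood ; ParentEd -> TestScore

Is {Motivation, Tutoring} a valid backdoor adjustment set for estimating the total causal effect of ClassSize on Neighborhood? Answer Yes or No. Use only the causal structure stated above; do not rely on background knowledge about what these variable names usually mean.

Yes

Backdoor paths from ClassSize to Neighborhood (paths whose first edge points into ClassSize):
  P1: ClassSize <- PeerGroup <- Tutoring -> TestScore <- ParentEd <- SchoolQuality -> Neighborhood
  P2: ClassSize <- PeerGroup <- Tutoring -> Neighborhood
Condition 1 (no descendant of ClassSize in the set): holds — descendants of ClassSize are {Neighborhood}; none are in {Motivation, Tutoring}.
Condition 2 (every backdoor path blocked by {Motivation, Tutoring}):
  P1: blocked at fork node Tutoring ∈ conditioning set.
  P2: blocked at fork node Tutoring ∈ conditioning set.
{Motivation, Tutoring} satisfies the backdoor criterion.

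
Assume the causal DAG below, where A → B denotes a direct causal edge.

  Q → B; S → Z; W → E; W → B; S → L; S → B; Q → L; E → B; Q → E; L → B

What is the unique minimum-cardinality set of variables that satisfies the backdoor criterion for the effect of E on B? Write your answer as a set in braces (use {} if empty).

Variables eligible for adjustment (non-descendants of E, excluding E and B): {L, Q, S, W, Z}.
Backdoor paths from E to B:
  P1: E <- Q -> L <- S -> B
  P2: E <- Q -> L -> B
  P3: E <- Q -> B
  P4: E <- W -> B
The empty set is not sufficient: P2 (E <- Q -> L -> B) has no collider blocking it and no conditioned non-collider, so it is open.
Try {Q, W}:
  P1: blocked at fork node Q ∈ conditioning set.
  P2: blocked at fork node Q ∈ conditioning set.
  P3: blocked at fork node Q ∈ conditioning set.
  P4: blocked at fork node W ∈ conditioning set.
{Q, W} contains no descendant of E and blocks every backdoor path.
Every element of {Q, W} is needed (dropping Q leaves P2 open; dropping W leaves P4 open), so no proper subset is valid.
Among all size-2 subsets of the eligible variables, only {Q, W} blocks every backdoor path, so it is the unique smallest valid adjustment set.

{Q, W}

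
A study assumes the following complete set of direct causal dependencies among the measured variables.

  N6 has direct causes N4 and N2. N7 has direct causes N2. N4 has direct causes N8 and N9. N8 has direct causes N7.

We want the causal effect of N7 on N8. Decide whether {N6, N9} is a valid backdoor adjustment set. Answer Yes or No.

Backdoor paths from N7 to N8 (paths whose first edge points into N7):
  P1: N7 <- N2 -> N6 <- N4 <- N8
Condition 1 (no descendant of N7 in the set): FAILS — N6 is a descendant of N7.
Condition 2 (every backdoor path blocked by {N6, N9}):
  P1: open — collider(s) N6 are conditioned on (or have a conditioned descendant) and no non-collider on the path is in the set.
{N6, N9} does not satisfy the backdoor criterion.

No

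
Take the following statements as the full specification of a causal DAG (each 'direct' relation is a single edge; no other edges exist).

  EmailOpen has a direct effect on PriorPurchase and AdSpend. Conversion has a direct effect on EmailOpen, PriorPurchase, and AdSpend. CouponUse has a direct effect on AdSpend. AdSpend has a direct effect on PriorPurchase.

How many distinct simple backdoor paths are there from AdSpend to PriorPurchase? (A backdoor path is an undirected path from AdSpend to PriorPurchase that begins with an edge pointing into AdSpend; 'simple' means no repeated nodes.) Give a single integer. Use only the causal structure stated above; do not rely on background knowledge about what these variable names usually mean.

4

A backdoor path from AdSpend to PriorPurchase is any simple undirected path whose first edge points into AdSpend (i.e. leaves AdSpend via a parent).
Parents of AdSpend: {Conversion, CouponUse, EmailOpen}.
Enumerating:
  P1: AdSpend <- Conversion -> EmailOpen -> PriorPurchase
  P2: AdSpend <- Conversion -> PriorPurchase
  P3: AdSpend <- EmailOpen <- Conversion -> PriorPurchase
  P4: AdSpend <- EmailOpen -> PriorPurchase
That exhausts the simple backdoor paths. Count: 4.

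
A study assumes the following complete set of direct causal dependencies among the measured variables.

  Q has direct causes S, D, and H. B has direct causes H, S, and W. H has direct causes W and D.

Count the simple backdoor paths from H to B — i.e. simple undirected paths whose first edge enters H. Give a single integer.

A backdoor path from H to B is any simple undirected path whose first edge points into H (i.e. leaves H via a parent).
Parents of H: {D, W}.
Enumerating:
  P1: H <- D -> Q <- S -> B
  P2: H <- W -> B
That exhausts the simple backdoor paths. Count: 2.

2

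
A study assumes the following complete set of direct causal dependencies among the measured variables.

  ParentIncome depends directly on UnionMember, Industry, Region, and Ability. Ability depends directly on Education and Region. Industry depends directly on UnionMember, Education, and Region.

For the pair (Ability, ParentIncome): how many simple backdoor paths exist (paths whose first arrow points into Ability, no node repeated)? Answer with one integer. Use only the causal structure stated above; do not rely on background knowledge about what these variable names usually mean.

6

A backdoor path from Ability to ParentIncome is any simple undirected path whose first edge points into Ability (i.e. leaves Ability via a parent).
Parents of Ability: {Education, Region}.
Enumerating:
  P1: Ability <- Region -> Industry <- UnionMember -> ParentIncome
  P2: Ability <- Region -> Industry -> ParentIncome
  P3: Ability <- Region -> ParentIncome
  P4: Ability <- Education -> Industry <- Region -> ParentIncome
  P5: Ability <- Education -> Industry <- UnionMember -> ParentIncome
  P6: Ability <- Education -> Industry -> ParentIncome
That exhausts the simple backdoor paths. Count: 6.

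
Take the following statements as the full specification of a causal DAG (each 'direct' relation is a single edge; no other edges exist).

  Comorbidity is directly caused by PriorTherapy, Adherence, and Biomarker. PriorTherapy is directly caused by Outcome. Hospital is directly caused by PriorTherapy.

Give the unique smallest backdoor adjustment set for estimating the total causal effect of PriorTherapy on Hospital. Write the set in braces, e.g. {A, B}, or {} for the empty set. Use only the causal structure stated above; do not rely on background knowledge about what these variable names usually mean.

Variables eligible for adjustment (non-descendants of PriorTherapy, excluding PriorTherapy and Hospital): {Adherence, Biomarker, Outcome}.
Backdoor paths from PriorTherapy to Hospital:
  (none)
With no backdoor paths the empty set already satisfies the criterion, and it is trivially minimal.

{}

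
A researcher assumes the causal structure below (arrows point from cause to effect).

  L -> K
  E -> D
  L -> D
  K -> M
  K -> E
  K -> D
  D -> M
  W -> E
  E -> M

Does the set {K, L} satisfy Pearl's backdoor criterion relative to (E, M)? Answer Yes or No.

Yes

Backdoor paths from E to M (paths whose first edge points into E):
  P1: E <- K <- L -> D -> M
  P2: E <- K -> D -> M
  P3: E <- K -> M
Condition 1 (no descendant of E in the set): holds — descendants of E are {D, M}; none are in {K, L}.
Condition 2 (every backdoor path blocked by {K, L}):
  P1: blocked at chain node K ∈ conditioning set.
  P2: blocked at fork node K ∈ conditioning set.
  P3: blocked at fork node K ∈ conditioning set.
{K, L} satisfies the backdoor criterion.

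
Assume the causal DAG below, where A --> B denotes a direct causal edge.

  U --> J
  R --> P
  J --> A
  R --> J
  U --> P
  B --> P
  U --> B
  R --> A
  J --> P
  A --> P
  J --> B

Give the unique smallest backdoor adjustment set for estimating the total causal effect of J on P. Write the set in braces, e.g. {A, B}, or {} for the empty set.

Variables eligible for adjustment (non-descendants of J, excluding J and P): {R, U}.
Backdoor paths from J to P:
  P1: J <- R -> A -> P
  P2: J <- R -> P
  P3: J <- U -> B -> P
  P4: J <- U -> P
The empty set is not sufficient: P1 (J <- R -> A -> P) has no collider blocking it and no conditioned non-collider, so it is open.
Try {R, U}:
  P1: blocked at fork node R ∈ conditioning set.
  P2: blocked at fork node R ∈ conditioning set.
  P3: blocked at fork node U ∈ conditioning set.
  P4: blocked at fork node U ∈ conditioning set.
{R, U} contains no descendant of J and blocks every backdoor path.
Every element of {R, U} is needed (dropping R leaves P1 open; dropping U leaves P3 open), so no proper subset is valid.
Among all size-2 subsets of the eligible variables, only {R, U} blocks every backdoor path, so it is the unique smallest valid adjustment set.

{R, U}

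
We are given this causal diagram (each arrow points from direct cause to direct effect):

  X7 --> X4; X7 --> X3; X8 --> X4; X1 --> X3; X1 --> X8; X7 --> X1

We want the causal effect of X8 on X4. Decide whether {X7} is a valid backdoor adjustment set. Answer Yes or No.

Yes

Backdoor paths from X8 to X4 (paths whose first edge points into X8):
  P1: X8 <- X1 <- X7 -> X4
  P2: X8 <- X1 -> X3 <- X7 -> X4
Condition 1 (no descendant of X8 in the set): holds — descendants of X8 are {X4}; none are in {X7}.
Condition 2 (every backdoor path blocked by {X7}):
  P1: blocked at fork node X7 ∈ conditioning set.
  P2: blocked at collider X3 (neither it nor any descendant is in the conditioning set).
{X7} satisfies the backdoor criterion.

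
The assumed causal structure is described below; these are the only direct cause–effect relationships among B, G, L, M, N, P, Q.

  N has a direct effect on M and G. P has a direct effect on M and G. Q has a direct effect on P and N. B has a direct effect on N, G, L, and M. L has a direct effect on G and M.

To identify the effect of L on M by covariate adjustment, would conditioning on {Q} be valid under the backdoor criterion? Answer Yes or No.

No

Backdoor paths from L to M (paths whose first edge points into L):
  P1: L <- B -> N <- Q -> P -> M
  P2: L <- B -> N -> M
  P3: L <- B -> N -> G <- P -> M
  P4: L <- B -> M
  P5: L <- B -> G <- N <- Q -> P -> M
  P6: L <- B -> G <- N -> M
  P7: L <- B -> G <- P <- Q -> N -> M
  P8: L <- B -> G <- P -> M
Condition 1 (no descendant of L in the set): holds — descendants of L are {G, M}; none are in {Q}.
Condition 2 (every backdoor path blocked by {Q}):
  P1: blocked at collider N (neither it nor any descendant is in the conditioning set).
  P2: open — no interior node is in the conditioning set.
  P3: blocked at collider G (neither it nor any descendant is in the conditioning set).
  P4: open — no interior node is in the conditioning set.
  P5: blocked at collider G (neither it nor any descendant is in the conditioning set).
  P6: blocked at collider G (neither it nor any descendant is in the conditioning set).
  P7: blocked at collider G (neither it nor any descendant is in the conditioning set).
  P8: blocked at collider G (neither it nor any descendant is in the conditioning set).
{Q} does not satisfy the backdoor criterion.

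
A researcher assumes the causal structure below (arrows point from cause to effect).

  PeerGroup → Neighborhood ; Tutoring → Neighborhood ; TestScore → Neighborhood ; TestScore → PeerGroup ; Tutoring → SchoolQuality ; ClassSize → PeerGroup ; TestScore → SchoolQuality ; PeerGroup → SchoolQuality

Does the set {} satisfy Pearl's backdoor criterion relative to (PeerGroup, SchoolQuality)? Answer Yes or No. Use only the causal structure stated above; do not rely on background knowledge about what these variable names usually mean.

No

Backdoor paths from PeerGroup to SchoolQuality (paths whose first edge points into PeerGroup):
  P1: PeerGroup <- TestScore -> SchoolQuality
  P2: PeerGroup <- TestScore -> Neighborhood <- Tutoring -> SchoolQuality
Condition 1 (no descendant of PeerGroup in the set): holds — descendants of PeerGroup are {Neighborhood, SchoolQuality}; none are in {}.
Condition 2 (every backdoor path blocked by {}):
  P1: open — no interior node is in the conditioning set.
  P2: blocked at collider Neighborhood (neither it nor any descendant is in the conditioning set).
{} does not satisfy the backdoor criterion.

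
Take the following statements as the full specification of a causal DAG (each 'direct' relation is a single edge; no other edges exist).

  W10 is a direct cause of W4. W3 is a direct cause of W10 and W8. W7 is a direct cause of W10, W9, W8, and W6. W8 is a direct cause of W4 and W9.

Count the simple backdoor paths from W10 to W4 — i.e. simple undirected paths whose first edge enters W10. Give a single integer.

A backdoor path from W10 to W4 is any simple undirected path whose first edge points into W10 (i.e. leaves W10 via a parent).
Parents of W10: {W3, W7}.
Enumerating:
  P1: W10 <- W3 -> W8 -> W4
  P2: W10 <- W7 -> W8 -> W4
  P3: W10 <- W7 -> W9 <- W8 -> W4
That exhausts the simple backdoor paths. Count: 3.

3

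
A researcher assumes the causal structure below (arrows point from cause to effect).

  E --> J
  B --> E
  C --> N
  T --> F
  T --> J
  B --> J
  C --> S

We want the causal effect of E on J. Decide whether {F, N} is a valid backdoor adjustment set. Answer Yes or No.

No

Backdoor paths from E to J (paths whose first edge points into E):
  P1: E <- B -> J
Condition 1 (no descendant of E in the set): holds — descendants of E are {J}; none are in {F, N}.
Condition 2 (every backdoor path blocked by {F, N}):
  P1: open — no interior node is in the conditioning set.
{F, N} does not satisfy the backdoor criterion.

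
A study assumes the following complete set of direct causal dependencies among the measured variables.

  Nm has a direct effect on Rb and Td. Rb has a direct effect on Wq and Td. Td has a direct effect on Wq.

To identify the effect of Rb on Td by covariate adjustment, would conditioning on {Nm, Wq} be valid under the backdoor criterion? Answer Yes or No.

No

Backdoor paths from Rb to Td (paths whose first edge points into Rb):
  P1: Rb <- Nm -> Td
Condition 1 (no descendant of Rb in the set): FAILS — Wq is a descendant of Rb.
Condition 2 (every backdoor path blocked by {Nm, Wq}):
  P1: blocked at fork node Nm ∈ conditioning set.
{Nm, Wq} does not satisfy the backdoor criterion.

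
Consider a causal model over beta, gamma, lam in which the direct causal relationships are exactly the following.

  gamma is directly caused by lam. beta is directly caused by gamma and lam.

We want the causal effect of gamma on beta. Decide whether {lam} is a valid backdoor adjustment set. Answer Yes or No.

Backdoor paths from gamma to beta (paths whose first edge points into gamma):
  P1: gamma <- lam -> beta
Condition 1 (no descendant of gamma in the set): holds — descendants of gamma are {beta}; none are in {lam}.
Condition 2 (every backdoor path blocked by {lam}):
  P1: blocked at fork node lam ∈ conditioning set.
{lam} satisfies the backdoor criterion.

Yes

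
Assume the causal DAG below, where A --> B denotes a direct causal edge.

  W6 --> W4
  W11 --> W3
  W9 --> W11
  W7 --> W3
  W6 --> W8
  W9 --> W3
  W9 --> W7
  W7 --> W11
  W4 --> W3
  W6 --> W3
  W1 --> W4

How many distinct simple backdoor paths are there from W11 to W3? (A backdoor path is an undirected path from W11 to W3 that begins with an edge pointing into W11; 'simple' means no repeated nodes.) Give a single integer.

4

A backdoor path from W11 to W3 is any simple undirected path whose first edge points into W11 (i.e. leaves W11 via a parent).
Parents of W11: {W7, W9}.
Enumerating:
  P1: W11 <- W9 -> W7 -> W3
  P2: W11 <- W9 -> W3
  P3: W11 <- W7 <- W9 -> W3
  P4: W11 <- W7 -> W3
That exhausts the simple backdoor paths. Count: 4.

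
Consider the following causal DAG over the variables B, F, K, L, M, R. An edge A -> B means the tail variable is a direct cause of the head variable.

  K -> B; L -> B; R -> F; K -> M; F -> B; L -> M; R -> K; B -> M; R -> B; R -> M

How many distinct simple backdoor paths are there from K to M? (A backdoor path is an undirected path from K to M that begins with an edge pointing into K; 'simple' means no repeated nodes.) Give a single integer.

A backdoor path from K to M is any simple undirected path whose first edge points into K (i.e. leaves K via a parent).
Parents of K: {R}.
Enumerating:
  P1: K <- R -> F -> B <- L -> M
  P2: K <- R -> F -> B -> M
  P3: K <- R -> B <- L -> M
  P4: K <- R -> B -> M
  P5: K <- R -> M
That exhausts the simple backdoor paths. Count: 5.

5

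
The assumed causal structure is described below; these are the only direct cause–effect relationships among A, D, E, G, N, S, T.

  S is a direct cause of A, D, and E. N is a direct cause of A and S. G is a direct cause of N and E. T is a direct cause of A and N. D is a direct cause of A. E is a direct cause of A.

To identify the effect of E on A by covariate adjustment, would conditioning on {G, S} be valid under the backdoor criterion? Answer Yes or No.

Backdoor paths from E to A (paths whose first edge points into E):
  P1: E <- G -> N <- T -> A
  P2: E <- G -> N -> S -> D -> A
  P3: E <- G -> N -> S -> A
  P4: E <- G -> N -> A
  P5: E <- S <- N <- T -> A
  P6: E <- S <- N -> A
  P7: E <- S -> D -> A
  P8: E <- S -> A
Condition 1 (no descendant of E in the set): holds — descendants of E are {A}; none are in {G, S}.
Condition 2 (every backdoor path blocked by {G, S}):
  P1: blocked at fork node G ∈ conditioning set.
  P2: blocked at fork node G ∈ conditioning set.
  P3: blocked at fork node G ∈ conditioning set.
  P4: blocked at fork node G ∈ conditioning set.
  P5: blocked at chain node S ∈ conditioning set.
  P6: blocked at chain node S ∈ conditioning set.
  P7: blocked at fork node S ∈ conditioning set.
  P8: blocked at fork node S ∈ conditioning set.
{G, S} satisfies the backdoor criterion.

Yes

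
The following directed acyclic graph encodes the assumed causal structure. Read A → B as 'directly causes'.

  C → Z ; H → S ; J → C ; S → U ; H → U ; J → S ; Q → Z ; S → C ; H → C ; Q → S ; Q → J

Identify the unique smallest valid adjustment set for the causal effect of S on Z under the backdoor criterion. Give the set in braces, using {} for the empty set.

Variables eligible for adjustment (non-descendants of S, excluding S and Z): {H, J, Q}.
Backdoor paths from S to Z:
  P1: S <- H -> C <- J <- Q -> Z
  P2: S <- H -> C -> Z
  P3: S <- Q -> J -> C -> Z
  P4: S <- Q -> Z
  P5: S <- J <- Q -> Z
  P6: S <- J -> C -> Z
The empty set is not sufficient: P2 (S <- H -> C -> Z) has no collider blocking it and no conditioned non-collider, so it is open.
Try {H, J, Q}:
  P1: blocked at fork node H ∈ conditioning set.
  P2: blocked at fork node H ∈ conditioning set.
  P3: blocked at fork node Q ∈ conditioning set.
  P4: blocked at fork node Q ∈ conditioning set.
  P5: blocked at chain node J ∈ conditioning set.
  P6: blocked at fork node J ∈ conditioning set.
{H, J, Q} contains no descendant of S and blocks every backdoor path.
Every element of {H, J, Q} is needed (dropping H leaves P2 open; dropping J leaves P6 open; dropping Q leaves P4 open), so no proper subset is valid.
Among all size-3 subsets of the eligible variables, only {H, J, Q} blocks every backdoor path, so it is the unique smallest valid adjustment set.

{H, J, Q}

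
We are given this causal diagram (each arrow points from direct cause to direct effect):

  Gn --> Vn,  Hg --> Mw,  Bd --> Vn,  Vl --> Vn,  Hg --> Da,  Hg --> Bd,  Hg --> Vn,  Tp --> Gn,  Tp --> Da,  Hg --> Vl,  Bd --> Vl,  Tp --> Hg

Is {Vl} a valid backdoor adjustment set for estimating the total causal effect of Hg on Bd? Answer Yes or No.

No

Backdoor paths from Hg to Bd (paths whose first edge points into Hg):
  P1: Hg <- Tp -> Gn -> Vn <- Bd
  P2: Hg <- Tp -> Gn -> Vn <- Vl <- Bd
Condition 1 (no descendant of Hg in the set): FAILS — Vl is a descendant of Hg.
Condition 2 (every backdoor path blocked by {Vl}):
  P1: blocked at collider Vn (neither it nor any descendant is in the conditioning set).
  P2: blocked at collider Vn (neither it nor any descendant is in the conditioning set).
{Vl} does not satisfy the backdoor criterion.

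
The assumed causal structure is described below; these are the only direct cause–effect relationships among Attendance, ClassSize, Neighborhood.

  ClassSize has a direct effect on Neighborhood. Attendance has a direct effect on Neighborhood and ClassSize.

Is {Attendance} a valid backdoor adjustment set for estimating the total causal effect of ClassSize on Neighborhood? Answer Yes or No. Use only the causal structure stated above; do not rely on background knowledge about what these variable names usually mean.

Backdoor paths from ClassSize to Neighborhood (paths whose first edge points into ClassSize):
  P1: ClassSize <- Attendance -> Neighborhood
Condition 1 (no descendant of ClassSize in the set): holds — descendants of ClassSize are {Neighborhood}; none are in {Attendance}.
Condition 2 (every backdoor path blocked by {Attendance}):
  P1: blocked at fork node Attendance ∈ conditioning set.
{Attendance} satisfies the backdoor criterion.

Yes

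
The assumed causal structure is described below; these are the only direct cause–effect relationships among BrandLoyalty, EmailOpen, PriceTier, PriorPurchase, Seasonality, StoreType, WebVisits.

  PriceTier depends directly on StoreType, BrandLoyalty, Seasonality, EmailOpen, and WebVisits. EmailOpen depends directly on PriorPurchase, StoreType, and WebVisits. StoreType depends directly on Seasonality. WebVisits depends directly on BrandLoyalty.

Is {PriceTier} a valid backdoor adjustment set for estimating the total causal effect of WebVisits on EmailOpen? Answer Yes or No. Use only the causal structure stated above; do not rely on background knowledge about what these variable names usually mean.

Backdoor paths from WebVisits to EmailOpen (paths whose first edge points into WebVisits):
  P1: WebVisits <- BrandLoyalty -> PriceTier <- Seasonality -> StoreType -> EmailOpen
  P2: WebVisits <- BrandLoyalty -> PriceTier <- StoreType -> EmailOpen
  P3: WebVisits <- BrandLoyalty -> PriceTier <- EmailOpen
Condition 1 (no descendant of WebVisits in the set): FAILS — PriceTier is a descendant of WebVisits.
Condition 2 (every backdoor path blocked by {PriceTier}):
  P1: open — collider(s) PriceTier are conditioned on (or have a conditioned descendant) and no non-collider on the path is in the set.
  P2: open — collider(s) PriceTier are conditioned on (or have a conditioned descendant) and no non-collider on the path is in the set.
  P3: open — collider(s) PriceTier are conditioned on (or have a conditioned descendant) and no non-collider on the path is in the set.
{PriceTier} does not satisfy the backdoor criterion.

No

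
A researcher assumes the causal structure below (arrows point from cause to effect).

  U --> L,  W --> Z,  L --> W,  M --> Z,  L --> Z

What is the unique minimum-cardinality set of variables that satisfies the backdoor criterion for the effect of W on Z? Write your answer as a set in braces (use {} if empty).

Variables eligible for adjustment (non-descendants of W, excluding W and Z): {L, M, U}.
Backdoor paths from W to Z:
  P1: W <- L -> Z
The empty set is not sufficient: P1 (W <- L -> Z) has no collider blocking it and no conditioned non-collider, so it is open.
Try {L}:
  P1: blocked at fork node L ∈ conditioning set.
{L} contains no descendant of W and blocks every backdoor path.
No other singleton works — e.g. {M} leaves P1 open — so {L} is the unique smallest valid adjustment set.

{L}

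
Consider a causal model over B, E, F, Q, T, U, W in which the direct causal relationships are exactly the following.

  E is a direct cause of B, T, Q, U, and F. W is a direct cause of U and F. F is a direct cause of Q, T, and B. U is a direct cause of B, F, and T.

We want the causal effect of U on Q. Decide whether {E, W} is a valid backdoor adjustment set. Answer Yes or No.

Backdoor paths from U to Q (paths whose first edge points into U):
  P1: U <- W -> F <- E -> Q
  P2: U <- W -> F -> T <- E -> Q
  P3: U <- W -> F -> Q
  P4: U <- W -> F -> B <- E -> Q
  P5: U <- E -> F -> Q
  P6: U <- E -> T <- F -> Q
  P7: U <- E -> Q
  P8: U <- E -> B <- F -> Q
Condition 1 (no descendant of U in the set): holds — descendants of U are {B, F, Q, T}; none are in {E, W}.
Condition 2 (every backdoor path blocked by {E, W}):
  P1: blocked at fork node W ∈ conditioning set.
  P2: blocked at fork node W ∈ conditioning set.
  P3: blocked at fork node W ∈ conditioning set.
  P4: blocked at fork node W ∈ conditioning set.
  P5: blocked at fork node E ∈ conditioning set.
  P6: blocked at fork node E ∈ conditioning set.
  P7: blocked at fork node E ∈ conditioning set.
  P8: blocked at fork node E ∈ conditioning set.
{E, W} satisfies the backdoor criterion.

Yes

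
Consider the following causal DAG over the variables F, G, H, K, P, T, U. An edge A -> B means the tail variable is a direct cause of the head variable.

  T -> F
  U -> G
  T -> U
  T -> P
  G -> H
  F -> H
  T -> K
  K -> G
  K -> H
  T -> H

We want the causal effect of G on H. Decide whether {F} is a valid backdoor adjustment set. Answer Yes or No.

Backdoor paths from G to H (paths whose first edge points into G):
  P1: G <- K <- T -> F -> H
  P2: G <- K <- T -> H
  P3: G <- K -> H
  P4: G <- U <- T -> F -> H
  P5: G <- U <- T -> K -> H
  P6: G <- U <- T -> H
Condition 1 (no descendant of G in the set): holds — descendants of G are {H}; none are in {F}.
Condition 2 (every backdoor path blocked by {F}):
  P1: blocked at chain node F ∈ conditioning set.
  P2: open — no interior node is in the conditioning set.
  P3: open — no interior node is in the conditioning set.
  P4: blocked at chain node F ∈ conditioning set.
  P5: open — no interior node is in the conditioning set.
  P6: open — no interior node is in the conditioning set.
{F} does not satisfy the backdoor criterion.

No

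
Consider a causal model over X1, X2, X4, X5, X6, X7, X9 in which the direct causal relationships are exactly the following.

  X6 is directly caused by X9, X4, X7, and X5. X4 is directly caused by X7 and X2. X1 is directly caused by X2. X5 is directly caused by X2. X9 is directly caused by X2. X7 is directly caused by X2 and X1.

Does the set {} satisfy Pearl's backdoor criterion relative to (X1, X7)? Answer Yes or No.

Backdoor paths from X1 to X7 (paths whose first edge points into X1):
  P1: X1 <- X2 -> X7
  P2: X1 <- X2 -> X5 -> X6 <- X7
  P3: X1 <- X2 -> X5 -> X6 <- X4 <- X7
  P4: X1 <- X2 -> X4 <- X7
  P5: X1 <- X2 -> X4 -> X6 <- X7
  P6: X1 <- X2 -> X9 -> X6 <- X7
  P7: X1 <- X2 -> X9 -> X6 <- X4 <- X7
Condition 1 (no descendant of X1 in the set): holds — descendants of X1 are {X4, X6, X7}; none are in {}.
Condition 2 (every backdoor path blocked by {}):
  P1: open — no interior node is in the conditioning set.
  P2: blocked at collider X6 (neither it nor any descendant is in the conditioning set).
  P3: blocked at collider X6 (neither it nor any descendant is in the conditioning set).
  P4: blocked at collider X4 (neither it nor any descendant is in the conditioning set).
  P5: blocked at collider X6 (neither it nor any descendant is in the conditioning set).
  P6: blocked at collider X6 (neither it nor any descendant is in the conditioning set).
  P7: blocked at collider X6 (neither it nor any descendant is in the conditioning set).
{} does not satisfy the backdoor criterion.

No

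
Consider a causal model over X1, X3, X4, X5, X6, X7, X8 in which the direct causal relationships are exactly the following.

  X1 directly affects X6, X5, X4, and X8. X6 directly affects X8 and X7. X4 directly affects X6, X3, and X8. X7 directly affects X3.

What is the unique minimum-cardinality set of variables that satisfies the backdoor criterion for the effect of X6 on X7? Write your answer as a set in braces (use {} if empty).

{}

Variables eligible for adjustment (non-descendants of X6, excluding X6 and X7): {X1, X4, X5}.
Backdoor paths from X6 to X7:
  P1: X6 <- X1 -> X4 -> X3 <- X7
  P2: X6 <- X1 -> X8 <- X4 -> X3 <- X7
  P3: X6 <- X4 -> X3 <- X7
Each backdoor path contains an unconditioned collider, so every path is already blocked with the empty conditioning set:
  P1: blocked at collider X3 (neither it nor any descendant is in the conditioning set).
  P2: blocked at collider X8 (neither it nor any descendant is in the conditioning set).
  P3: blocked at collider X3 (neither it nor any descendant is in the conditioning set).
The empty set is therefore the unique smallest valid set.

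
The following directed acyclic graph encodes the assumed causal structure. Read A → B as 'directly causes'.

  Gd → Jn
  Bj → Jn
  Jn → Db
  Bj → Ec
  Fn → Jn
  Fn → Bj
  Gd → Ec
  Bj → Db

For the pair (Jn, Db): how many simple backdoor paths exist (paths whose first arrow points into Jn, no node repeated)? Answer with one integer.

3

A backdoor path from Jn to Db is any simple undirected path whose first edge points into Jn (i.e. leaves Jn via a parent).
Parents of Jn: {Bj, Fn, Gd}.
Enumerating:
  P1: Jn <- Fn -> Bj -> Db
  P2: Jn <- Gd -> Ec <- Bj -> Db
  P3: Jn <- Bj -> Db
That exhausts the simple backdoor paths. Count: 3.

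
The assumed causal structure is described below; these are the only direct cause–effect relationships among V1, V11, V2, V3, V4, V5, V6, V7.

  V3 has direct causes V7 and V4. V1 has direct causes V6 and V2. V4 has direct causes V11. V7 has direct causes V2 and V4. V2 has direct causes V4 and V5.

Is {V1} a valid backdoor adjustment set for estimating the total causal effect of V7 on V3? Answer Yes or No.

Backdoor paths from V7 to V3 (paths whose first edge points into V7):
  P1: V7 <- V4 -> V3
  P2: V7 <- V2 <- V4 -> V3
Condition 1 (no descendant of V7 in the set): holds — descendants of V7 are {V3}; none are in {V1}.
Condition 2 (every backdoor path blocked by {V1}):
  P1: open — no interior node is in the conditioning set.
  P2: open — no interior node is in the conditioning set.
{V1} does not satisfy the backdoor criterion.

No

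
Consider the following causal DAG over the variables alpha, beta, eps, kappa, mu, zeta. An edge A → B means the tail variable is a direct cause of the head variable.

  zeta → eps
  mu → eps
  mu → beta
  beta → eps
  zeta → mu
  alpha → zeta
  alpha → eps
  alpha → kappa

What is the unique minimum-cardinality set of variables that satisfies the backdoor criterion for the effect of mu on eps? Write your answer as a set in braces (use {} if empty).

{zeta}

Variables eligible for adjustment (non-descendants of mu, excluding mu and eps): {alpha, kappa, zeta}.
Backdoor paths from mu to eps:
  P1: mu <- zeta <- alpha -> eps
  P2: mu <- zeta -> eps
The empty set is not sufficient: P1 (mu <- zeta <- alpha -> eps) has no collider blocking it and no conditioned non-collider, so it is open.
Try {zeta}:
  P1: blocked at chain node zeta ∈ conditioning set.
  P2: blocked at fork node zeta ∈ conditioning set.
{zeta} contains no descendant of mu and blocks every backdoor path.
No other singleton works — e.g. {alpha} leaves P2 open — so {zeta} is the unique smallest valid adjustment set.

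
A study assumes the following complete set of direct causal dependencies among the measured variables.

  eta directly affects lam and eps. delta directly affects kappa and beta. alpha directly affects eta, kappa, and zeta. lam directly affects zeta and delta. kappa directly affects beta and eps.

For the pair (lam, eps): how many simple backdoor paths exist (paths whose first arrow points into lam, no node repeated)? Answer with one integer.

A backdoor path from lam to eps is any simple undirected path whose first edge points into lam (i.e. leaves lam via a parent).
Parents of lam: {eta}.
Enumerating:
  P1: lam <- eta <- alpha -> kappa -> eps
  P2: lam <- eta -> eps
That exhausts the simple backdoor paths. Count: 2.

2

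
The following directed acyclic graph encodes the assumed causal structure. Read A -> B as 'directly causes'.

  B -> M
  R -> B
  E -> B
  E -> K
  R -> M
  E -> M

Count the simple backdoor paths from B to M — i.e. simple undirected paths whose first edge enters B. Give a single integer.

2

A backdoor path from B to M is any simple undirected path whose first edge points into B (i.e. leaves B via a parent).
Parents of B: {E, R}.
Enumerating:
  P1: B <- E -> M
  P2: B <- R -> M
That exhausts the simple backdoor paths. Count: 2.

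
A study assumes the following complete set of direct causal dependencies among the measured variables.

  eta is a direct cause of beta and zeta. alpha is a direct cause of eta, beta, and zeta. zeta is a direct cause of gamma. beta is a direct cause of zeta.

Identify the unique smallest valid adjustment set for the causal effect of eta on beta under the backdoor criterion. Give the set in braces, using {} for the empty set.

Variables eligible for adjustment (non-descendants of eta, excluding eta and beta): {alpha}.
Backdoor paths from eta to beta:
  P1: eta <- alpha -> beta
  P2: eta <- alpha -> zeta <- beta
The empty set is not sufficient: P1 (eta <- alpha -> beta) has no collider blocking it and no conditioned non-collider, so it is open.
Try {alpha}:
  P1: blocked at fork node alpha ∈ conditioning set.
  P2: blocked at fork node alpha ∈ conditioning set.
{alpha} contains no descendant of eta and blocks every backdoor path.
{alpha} is the unique smallest valid adjustment set.

{alpha}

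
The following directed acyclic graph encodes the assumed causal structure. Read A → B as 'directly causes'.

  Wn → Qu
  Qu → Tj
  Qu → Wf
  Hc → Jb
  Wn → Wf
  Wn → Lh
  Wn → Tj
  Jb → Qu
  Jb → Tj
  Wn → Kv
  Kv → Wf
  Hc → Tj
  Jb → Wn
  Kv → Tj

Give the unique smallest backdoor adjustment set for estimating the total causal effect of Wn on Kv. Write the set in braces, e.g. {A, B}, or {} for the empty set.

{}

Variables eligible for adjustment (non-descendants of Wn, excluding Wn and Kv): {Hc, Jb}.
Backdoor paths from Wn to Kv:
  P1: Wn <- Jb <- Hc -> Tj <- Qu -> Wf <- Kv
  P2: Wn <- Jb <- Hc -> Tj <- Kv
  P3: Wn <- Jb -> Qu -> Wf <- Kv
  P4: Wn <- Jb -> Qu -> Tj <- Kv
  P5: Wn <- Jb -> Tj <- Qu -> Wf <- Kv
  P6: Wn <- Jb -> Tj <- Kv
Each backdoor path contains an unconditioned collider, so every path is already blocked with the empty conditioning set:
  P1: blocked at collider Tj (neither it nor any descendant is in the conditioning set).
  P2: blocked at collider Tj (neither it nor any descendant is in the conditioning set).
  P3: blocked at collider Wf (neither it nor any descendant is in the conditioning set).
  P4: blocked at collider Tj (neither it nor any descendant is in the conditioning set).
  P5: blocked at collider Tj (neither it nor any descendant is in the conditioning set).
  P6: blocked at collider Tj (neither it nor any descendant is in the conditioning set).
The empty set is therefore the unique smallest valid set.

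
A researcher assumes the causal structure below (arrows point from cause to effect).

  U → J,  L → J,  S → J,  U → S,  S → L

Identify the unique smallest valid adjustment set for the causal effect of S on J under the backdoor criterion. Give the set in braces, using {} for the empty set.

Variables eligible for adjustment (non-descendants of S, excluding S and J): {U}.
Backdoor paths from S to J:
  P1: S <- U -> J
The empty set is not sufficient: P1 (S <- U -> J) has no collider blocking it and no conditioned non-collider, so it is open.
Try {U}:
  P1: blocked at fork node U ∈ conditioning set.
{U} contains no descendant of S and blocks every backdoor path.
{U} is the unique smallest valid adjustment set.

{U}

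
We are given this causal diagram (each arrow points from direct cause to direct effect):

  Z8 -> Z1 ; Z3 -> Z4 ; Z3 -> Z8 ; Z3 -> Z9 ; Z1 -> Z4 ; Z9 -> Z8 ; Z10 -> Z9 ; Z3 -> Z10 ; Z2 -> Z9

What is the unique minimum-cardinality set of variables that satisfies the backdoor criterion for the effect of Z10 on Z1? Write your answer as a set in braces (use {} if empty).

Variables eligible for adjustment (non-descendants of Z10, excluding Z10 and Z1): {Z2, Z3}.
Backdoor paths from Z10 to Z1:
  P1: Z10 <- Z3 -> Z9 -> Z8 -> Z1
  P2: Z10 <- Z3 -> Z8 -> Z1
  P3: Z10 <- Z3 -> Z4 <- Z1
The empty set is not sufficient: P1 (Z10 <- Z3 -> Z9 -> Z8 -> Z1) has no collider blocking it and no conditioned non-collider, so it is open.
Try {Z3}:
  P1: blocked at fork node Z3 ∈ conditioning set.
  P2: blocked at fork node Z3 ∈ conditioning set.
  P3: blocked at fork node Z3 ∈ conditioning set.
{Z3} contains no descendant of Z10 and blocks every backdoor path.
No other singleton works — e.g. {Z2} leaves P1 open — so {Z3} is the unique smallest valid adjustment set.

{Z3}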